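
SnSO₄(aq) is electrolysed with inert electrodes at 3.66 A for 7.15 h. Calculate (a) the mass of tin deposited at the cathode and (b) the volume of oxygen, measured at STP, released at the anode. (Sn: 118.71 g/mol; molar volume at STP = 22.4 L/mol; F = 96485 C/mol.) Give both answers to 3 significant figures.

58.0 g Sn; 5.47 L O₂

Q = 3.66 × 25740 = 94210 C; n(e⁻) = 94210 / 96485 = 0.9764 mol
Cathode: Sn²⁺ + 2e⁻ → Sn → n(Sn) = 0.9764/2 = 0.4882 mol → 58.0 g
Anode: 2H₂O → O₂ + 4H⁺ + 4e⁻ → n(O₂) = 0.9764/4 = 0.2441 mol → 5.47 L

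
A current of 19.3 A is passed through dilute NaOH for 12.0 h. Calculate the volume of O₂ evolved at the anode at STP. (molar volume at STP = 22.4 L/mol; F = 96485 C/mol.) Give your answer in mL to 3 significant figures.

48400 mL

Q = 19.3 A × 43200 s = 8.338×10^5 C
n(e⁻) = Q/F = 8.338×10^5/96485 = 8.642 mol
2H₂O → O₂ + 4H⁺ + 4e⁻, so n(O₂) = 8.642 / 4 = 2.161 mol
V = 2.161 × 22.4 = 48.41 L
= 48400 mL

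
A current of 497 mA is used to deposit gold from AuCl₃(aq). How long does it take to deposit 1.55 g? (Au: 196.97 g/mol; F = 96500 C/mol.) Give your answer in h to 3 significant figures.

1.27 h

n(Au) = 1.55 / 196.97 = 0.007869 mol
Au³⁺ + 3e⁻ → Au, so n(e⁻) = 3 × 0.007869 = 0.02361 mol
Q = 0.02361 × 96500 = 2278 C
t = Q / I = 2278 / 0.497 = 4584 s = 1.27 h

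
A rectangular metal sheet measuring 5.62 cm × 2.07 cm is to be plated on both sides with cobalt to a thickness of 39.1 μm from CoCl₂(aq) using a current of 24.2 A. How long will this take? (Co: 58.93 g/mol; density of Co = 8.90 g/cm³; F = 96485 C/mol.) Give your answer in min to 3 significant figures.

1.83 min

Plated area = 2 × 5.62 × 2.07 = 23.27 cm²
Volume = 23.27 × 39.1×10⁻⁴ cm = 0.09099 cm³
m(Co) = 0.09099 × 8.90 = 0.8098 g
n(Co) = 0.8098 / 58.93 = 0.01374 mol; n(e⁻) = 2 × 0.01374 = 0.02748 mol
Q = 0.02748 × 96485 = 2651 C
t = 2651 / 24.2 = 109.5 s = 1.83 min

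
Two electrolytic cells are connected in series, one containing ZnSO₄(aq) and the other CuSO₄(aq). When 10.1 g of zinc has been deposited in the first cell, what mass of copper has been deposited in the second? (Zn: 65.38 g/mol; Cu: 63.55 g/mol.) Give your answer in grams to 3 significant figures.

n(Zn) = 10.1 / 65.38 = 0.1545 mol
Zn²⁺ + 2e⁻ → Zn, so n(e⁻) = 2 × 0.1545 = 0.3090 mol
Since the cells are in series, n(e⁻) in the Cu cell is also 0.3090 mol.
Cu²⁺ + 2e⁻ → Cu, so n(Cu) = 0.3090 / 2 = 0.1545 mol
m(Cu) = 0.1545 × 63.55 = 9.82 g

9.82 g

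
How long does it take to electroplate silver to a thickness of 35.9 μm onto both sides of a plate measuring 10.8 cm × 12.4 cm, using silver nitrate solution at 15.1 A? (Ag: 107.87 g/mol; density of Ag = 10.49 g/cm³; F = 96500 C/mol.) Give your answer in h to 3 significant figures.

Plated area = 2 × 10.8 × 12.4 = 267.8 cm²
Volume = 267.8 × 35.9×10⁻⁴ cm = 0.9614 cm³
m(Ag) = 0.9614 × 10.49 = 10.09 g
n(Ag) = 10.09 / 107.87 = 0.09354 mol; n(e⁻) = 0.09354 mol
Q = 0.09354 × 96500 = 9027 C
t = 9027 / 15.1 = 597.8 s = 0.166 h

0.166 h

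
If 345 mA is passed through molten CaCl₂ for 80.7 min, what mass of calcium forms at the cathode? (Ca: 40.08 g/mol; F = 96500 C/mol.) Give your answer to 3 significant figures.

Charge passed = 0.345 × 4842 = 1670 C
n(e⁻) = Q/F = 1670/96500 = 0.01731 mol
Ca²⁺ + 2e⁻ → Ca, so n(Ca) = 0.01731 / 2 = 0.008655 mol
m = 0.008655 × 40.08 = 0.347 g

0.347 g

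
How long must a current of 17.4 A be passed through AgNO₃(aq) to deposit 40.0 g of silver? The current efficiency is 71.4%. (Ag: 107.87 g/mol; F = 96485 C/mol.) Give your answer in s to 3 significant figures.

2880 s

n(Ag) = 40.0 / 107.87 = 0.3708 mol
Ag⁺ + e⁻ → Ag, so n(e⁻) = 0.3708 mol
Q = 0.3708 × 96485 / 0.714 = 50110 C
t = Q / I = 50110 / 17.4 = 2880 s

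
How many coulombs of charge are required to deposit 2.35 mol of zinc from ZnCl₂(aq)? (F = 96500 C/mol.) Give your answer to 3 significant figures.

4.54×10^5 C

Zn²⁺ + 2e⁻ → Zn, so n(e⁻) = 2 × 2.35 = 4.700 mol
Q = 4.700 × 96500 = 4.536×10^5 C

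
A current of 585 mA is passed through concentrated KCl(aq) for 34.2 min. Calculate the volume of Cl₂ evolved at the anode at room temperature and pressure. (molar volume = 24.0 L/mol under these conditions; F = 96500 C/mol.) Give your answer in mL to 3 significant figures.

149 mL

Q = It = 0.585 × 2052 = 1200 C
n(e⁻) = 1200 / 96500 = 0.01244 mol
2Cl⁻ → Cl₂ + 2e⁻, so n(Cl₂) = 0.01244 / 2 = 0.006220 mol
V = 0.006220 × 24.0 = 0.1493 L
= 149 mL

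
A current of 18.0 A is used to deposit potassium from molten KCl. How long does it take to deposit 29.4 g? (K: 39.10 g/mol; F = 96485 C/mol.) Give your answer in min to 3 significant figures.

n(K) = 29.4 / 39.10 = 0.7519 mol
K⁺ + e⁻ → K, so n(e⁻) = 0.7519 mol
Q = 0.7519 × 96485 = 72550 C
t = Q / I = 72550 / 18.0 = 4031 s = 67.2 min

67.2 min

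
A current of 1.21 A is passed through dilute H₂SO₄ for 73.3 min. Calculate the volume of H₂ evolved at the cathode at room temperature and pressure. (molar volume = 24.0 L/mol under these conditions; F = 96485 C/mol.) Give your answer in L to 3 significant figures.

Q = 1.21 A × 4398 s = 5322 C
Moles of electrons = 5322 / 96485 = 0.05516 mol
2H⁺ + 2e⁻ → H₂, so n(H₂) = 0.05516 / 2 = 0.02758 mol
V = 0.02758 × 24.0 = 0.6619 L

0.662 L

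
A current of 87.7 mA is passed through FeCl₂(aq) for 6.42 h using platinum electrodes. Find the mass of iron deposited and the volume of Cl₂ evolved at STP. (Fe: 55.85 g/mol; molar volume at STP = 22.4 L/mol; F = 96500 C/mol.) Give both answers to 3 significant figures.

Q = 0.0877 × 23112 = 2027 C; n(e⁻) = 2027 / 96500 = 0.02101 mol
Cathode: Fe²⁺ + 2e⁻ → Fe → n(Fe) = 0.02101/2 = 0.01051 mol → 0.587 g
Anode: 2Cl⁻ → Cl₂ + 2e⁻ → n(Cl₂) = 0.02101/2 = 0.01051 mol → 0.235 L

0.587 g Fe; 0.235 L Cl₂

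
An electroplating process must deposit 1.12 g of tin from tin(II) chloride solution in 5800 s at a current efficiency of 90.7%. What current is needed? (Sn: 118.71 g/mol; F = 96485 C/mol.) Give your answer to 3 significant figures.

0.346 A

n(Sn) = 1.12 / 118.71 = 0.009435 mol
Sn²⁺ + 2e⁻ → Sn, so n(e⁻) = 2 × 0.009435 = 0.01887 mol
Q = 0.01887 × 96485 / 0.907 = 2007 C
I = Q / t = 2007 / 5800 s = 0.346 A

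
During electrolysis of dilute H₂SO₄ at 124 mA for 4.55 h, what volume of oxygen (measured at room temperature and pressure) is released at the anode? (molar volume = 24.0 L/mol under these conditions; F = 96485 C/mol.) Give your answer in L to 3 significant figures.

0.126 L

Q = It = 0.124 × 16380 = 2031 C
n(e⁻) = 2031 / 96485 = 0.02105 mol
2H₂O → O₂ + 4H⁺ + 4e⁻, so n(O₂) = 0.02105 / 4 = 0.005263 mol
V = 0.005263 × 24.0 = 0.1263 L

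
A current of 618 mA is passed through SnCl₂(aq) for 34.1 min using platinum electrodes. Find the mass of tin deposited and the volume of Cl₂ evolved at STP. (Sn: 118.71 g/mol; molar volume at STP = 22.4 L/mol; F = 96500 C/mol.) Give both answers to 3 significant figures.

Q = 0.618 × 2046 = 1264 C; n(e⁻) = 1264 / 96500 = 0.01310 mol
Cathode: Sn²⁺ + 2e⁻ → Sn → n(Sn) = 0.01310/2 = 0.006550 mol → 0.778 g
Anode: 2Cl⁻ → Cl₂ + 2e⁻ → n(Cl₂) = 0.01310/2 = 0.006550 mol → 0.147 L

0.778 g Sn; 0.147 L Cl₂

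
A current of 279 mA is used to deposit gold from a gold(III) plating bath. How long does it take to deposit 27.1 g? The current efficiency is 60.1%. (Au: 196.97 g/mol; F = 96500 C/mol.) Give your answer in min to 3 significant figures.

n(Au) = 27.1 / 196.97 = 0.1376 mol
Au³⁺ + 3e⁻ → Au, so n(e⁻) = 3 × 0.1376 = 0.4128 mol
Q = 0.4128 × 96500 / 0.601 = 66280 C
t = Q / I = 66280 / 0.279 = 2.376×10^5 s = 3960 min

3960 min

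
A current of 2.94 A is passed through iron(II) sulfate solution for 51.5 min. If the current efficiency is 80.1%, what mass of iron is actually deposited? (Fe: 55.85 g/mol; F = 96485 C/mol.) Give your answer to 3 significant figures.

2.11 g

Q = 2.94 × 3090 = 9085 C
n(e⁻) = 9085 / 96485 = 0.09416 mol
Fe²⁺ + 2e⁻ → Fe, so theoretical m(Fe) = 0.04708 × 55.85 = 2.629 g
Actual mass = 80.1% × 2.629 = 2.11 g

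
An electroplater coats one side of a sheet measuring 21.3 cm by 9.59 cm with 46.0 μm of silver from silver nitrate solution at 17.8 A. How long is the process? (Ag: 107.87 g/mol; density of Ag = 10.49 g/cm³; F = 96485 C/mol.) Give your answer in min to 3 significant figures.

Plated area = 21.3 × 9.59 = 204.3 cm²
Volume = 204.3 × 46.0×10⁻⁴ cm = 0.9398 cm³
m(Ag) = 0.9398 × 10.49 = 9.859 g
n(Ag) = 9.859 / 107.87 = 0.09140 mol; n(e⁻) = 0.09140 mol
Q = 0.09140 × 96485 = 8819 C
t = 8819 / 17.8 = 495.4 s = 8.26 min

8.26 min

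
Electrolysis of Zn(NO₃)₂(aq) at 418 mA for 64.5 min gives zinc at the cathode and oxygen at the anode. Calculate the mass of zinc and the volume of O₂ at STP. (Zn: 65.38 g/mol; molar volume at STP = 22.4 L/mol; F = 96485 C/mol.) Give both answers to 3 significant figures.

Q = 0.418 × 3870 = 1618 C; n(e⁻) = 1618 / 96485 = 0.01677 mol
Cathode: Zn²⁺ + 2e⁻ → Zn → n(Zn) = 0.01677/2 = 0.008385 mol → 0.548 g
Anode: 2H₂O → O₂ + 4H⁺ + 4e⁻ → n(O₂) = 0.01677/4 = 0.004193 mol → 0.0939 L

0.548 g Zn; 0.0939 L O₂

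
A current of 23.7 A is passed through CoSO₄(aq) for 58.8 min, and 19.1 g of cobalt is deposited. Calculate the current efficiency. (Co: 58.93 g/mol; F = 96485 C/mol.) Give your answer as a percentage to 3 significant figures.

74.8%

Q = 23.7 × 3528 = 83610 C
n(e⁻) = 83610 / 96485 = 0.8666 mol
Co²⁺ + 2e⁻ → Co, so theoretical n(Co) = 0.4333 mol → 25.53 g
Efficiency = 19.1 / 25.53 = 0.7481 = 74.8%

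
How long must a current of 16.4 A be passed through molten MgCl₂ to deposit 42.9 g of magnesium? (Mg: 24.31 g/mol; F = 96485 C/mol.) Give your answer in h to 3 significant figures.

5.77 h

n(Mg) = 42.9 / 24.31 = 1.765 mol
Mg²⁺ + 2e⁻ → Mg, so n(e⁻) = 2 × 1.765 = 3.530 mol
Q = 3.530 × 96485 = 3.406×10^5 C
t = Q / I = 3.406×10^5 / 16.4 = 20770 s = 5.77 h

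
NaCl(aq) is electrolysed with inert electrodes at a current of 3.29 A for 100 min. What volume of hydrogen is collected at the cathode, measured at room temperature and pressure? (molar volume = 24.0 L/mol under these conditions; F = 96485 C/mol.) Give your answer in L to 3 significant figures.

Q = It = 3.29 × 6000 = 19740 C
Moles of electrons = 19740 / 96485 = 0.2046 mol
2H⁺ + 2e⁻ → H₂, so n(H₂) = 0.2046 / 2 = 0.1023 mol
V = 0.1023 × 24.0 = 2.455 L

2.46 L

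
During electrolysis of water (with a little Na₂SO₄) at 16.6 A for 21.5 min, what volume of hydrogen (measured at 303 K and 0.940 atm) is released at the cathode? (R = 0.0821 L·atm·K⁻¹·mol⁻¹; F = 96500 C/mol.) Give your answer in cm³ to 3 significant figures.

2940 cm³

Q = It = 16.6 × 1290 = 21410 C
Moles of electrons = 21410 / 96500 = 0.2219 mol
2H⁺ + 2e⁻ → H₂, so n(H₂) = 0.2219 / 2 = 0.1110 mol
V = nRT/P = 0.1110 × 0.0821 × 303 / 0.940 = 2.938 L
= 2940 cm³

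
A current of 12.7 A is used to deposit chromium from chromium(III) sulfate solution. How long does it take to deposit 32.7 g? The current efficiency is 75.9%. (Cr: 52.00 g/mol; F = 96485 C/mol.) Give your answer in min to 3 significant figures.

315 min

n(Cr) = 32.7 / 52.00 = 0.6288 mol
Cr³⁺ + 3e⁻ → Cr, so n(e⁻) = 3 × 0.6288 = 1.886 mol
Q = 1.886 × 96485 / 0.759 = 2.398×10^5 C
t = Q / I = 2.398×10^5 / 12.7 = 18880 s = 315 min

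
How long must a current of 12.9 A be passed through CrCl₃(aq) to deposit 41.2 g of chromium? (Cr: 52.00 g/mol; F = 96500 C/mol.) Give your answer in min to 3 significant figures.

296 min

n(Cr) = 41.2 / 52.00 = 0.7923 mol
Cr³⁺ + 3e⁻ → Cr, so n(e⁻) = 3 × 0.7923 = 2.377 mol
Q = 2.377 × 96500 = 2.294×10^5 C
t = Q / I = 2.294×10^5 / 12.9 = 17780 s = 296 min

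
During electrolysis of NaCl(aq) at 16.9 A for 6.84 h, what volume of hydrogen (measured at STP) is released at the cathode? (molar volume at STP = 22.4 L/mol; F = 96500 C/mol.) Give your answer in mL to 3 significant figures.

Q = 16.9 A × 24624 s = 4.161×10^5 C
Moles of electrons = 4.161×10^5 / 96500 = 4.312 mol
2H⁺ + 2e⁻ → H₂, so n(H₂) = 4.312 / 2 = 2.156 mol
V = 2.156 × 22.4 = 48.29 L
= 48300 mL

48300 mL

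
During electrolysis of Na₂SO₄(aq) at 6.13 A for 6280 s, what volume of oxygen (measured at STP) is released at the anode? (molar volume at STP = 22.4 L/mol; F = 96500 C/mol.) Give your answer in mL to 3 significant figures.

2230 mL

Q = 6.13 A × 6280 s = 38500 C
n(e⁻) = Q/F = 38500/96500 = 0.3990 mol
2H₂O → O₂ + 4H⁺ + 4e⁻, so n(O₂) = 0.3990 / 4 = 0.09975 mol
V = 0.09975 × 22.4 = 2.234 L
= 2230 mL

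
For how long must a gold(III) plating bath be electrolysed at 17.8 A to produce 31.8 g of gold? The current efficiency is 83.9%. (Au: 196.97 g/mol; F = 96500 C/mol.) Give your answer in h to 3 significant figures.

0.869 h

n(Au) = 31.8 / 196.97 = 0.1614 mol
Au³⁺ + 3e⁻ → Au, so n(e⁻) = 3 × 0.1614 = 0.4842 mol
Q = 0.4842 × 96500 / 0.839 = 55690 C
t = Q / I = 55690 / 17.8 = 3129 s = 0.869 h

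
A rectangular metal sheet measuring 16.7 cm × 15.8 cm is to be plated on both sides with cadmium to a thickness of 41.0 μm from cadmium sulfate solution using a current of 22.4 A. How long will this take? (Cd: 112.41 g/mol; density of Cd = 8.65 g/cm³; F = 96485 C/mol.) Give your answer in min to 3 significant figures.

23.9 min

Plated area = 2 × 16.7 × 15.8 = 527.7 cm²
Volume = 527.7 × 41.0×10⁻⁴ cm = 2.164 cm³
m(Cd) = 2.164 × 8.65 = 18.72 g
n(Cd) = 18.72 / 112.41 = 0.1665 mol; n(e⁻) = 2 × 0.1665 = 0.3330 mol
Q = 0.3330 × 96485 = 32130 C
t = 32130 / 22.4 = 1434 s = 23.9 min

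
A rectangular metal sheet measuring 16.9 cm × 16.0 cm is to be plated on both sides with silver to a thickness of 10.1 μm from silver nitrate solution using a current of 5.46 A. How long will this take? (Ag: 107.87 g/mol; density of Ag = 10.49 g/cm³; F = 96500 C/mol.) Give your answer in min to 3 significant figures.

15.6 min

Plated area = 2 × 16.9 × 16.0 = 540.8 cm²
Volume = 540.8 × 10.1×10⁻⁴ cm = 0.5462 cm³
m(Ag) = 0.5462 × 10.49 = 5.730 g
n(Ag) = 5.730 / 107.87 = 0.05312 mol; n(e⁻) = 0.05312 mol
Q = 0.05312 × 96500 = 5126 C
t = 5126 / 5.46 = 938.8 s = 15.6 min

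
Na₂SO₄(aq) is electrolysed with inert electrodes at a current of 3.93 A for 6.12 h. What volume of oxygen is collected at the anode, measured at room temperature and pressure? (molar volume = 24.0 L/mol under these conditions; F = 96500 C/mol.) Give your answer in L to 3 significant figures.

5.38 L

Q = It = 3.93 × 22032 = 86590 C
n(e⁻) = Q/F = 86590/96500 = 0.8973 mol
2H₂O → O₂ + 4H⁺ + 4e⁻, so n(O₂) = 0.8973 / 4 = 0.2243 mol
V = 0.2243 × 24.0 = 5.383 L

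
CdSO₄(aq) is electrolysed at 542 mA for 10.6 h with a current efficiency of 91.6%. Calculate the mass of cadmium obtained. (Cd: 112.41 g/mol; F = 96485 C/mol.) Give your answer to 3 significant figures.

11.0 g

Q = 0.542 × 38160 = 20680 C
n(e⁻) = 20680 / 96485 = 0.2143 mol
Cd²⁺ + 2e⁻ → Cd, so theoretical m(Cd) = 0.1072 × 112.41 = 12.05 g
Actual mass = 91.6% × 12.05 = 11.0 g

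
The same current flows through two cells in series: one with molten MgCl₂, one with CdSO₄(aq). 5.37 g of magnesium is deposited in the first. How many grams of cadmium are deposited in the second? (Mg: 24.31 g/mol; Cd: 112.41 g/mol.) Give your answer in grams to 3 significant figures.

n(Mg) = 5.37 / 24.31 = 0.2209 mol
Mg²⁺ + 2e⁻ → Mg, so n(e⁻) = 2 × 0.2209 = 0.4418 mol
Same current for the same time ⇒ same n(e⁻) = 0.4418 mol in both cells.
Cd²⁺ + 2e⁻ → Cd, so n(Cd) = 0.4418 / 2 = 0.2209 mol
m(Cd) = 0.2209 × 112.41 = 24.8 g

24.8 g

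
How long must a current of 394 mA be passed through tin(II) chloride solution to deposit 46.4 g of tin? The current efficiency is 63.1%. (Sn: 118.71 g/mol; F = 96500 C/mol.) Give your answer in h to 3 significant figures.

84.3 h

n(Sn) = 46.4 / 118.71 = 0.3909 mol
Sn²⁺ + 2e⁻ → Sn, so n(e⁻) = 2 × 0.3909 = 0.7818 mol
Q = 0.7818 × 96500 / 0.631 = 1.196×10^5 C
t = Q / I = 1.196×10^5 / 0.394 = 3.036×10^5 s = 84.3 h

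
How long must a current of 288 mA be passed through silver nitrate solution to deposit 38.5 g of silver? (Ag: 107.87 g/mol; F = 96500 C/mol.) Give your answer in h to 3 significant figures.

33.2 h

n(Ag) = 38.5 / 107.87 = 0.3569 mol
Ag⁺ + e⁻ → Ag, so n(e⁻) = 0.3569 mol
Q = 0.3569 × 96500 = 34440 C
t = Q / I = 34440 / 0.288 = 1.196×10^5 s = 33.2 h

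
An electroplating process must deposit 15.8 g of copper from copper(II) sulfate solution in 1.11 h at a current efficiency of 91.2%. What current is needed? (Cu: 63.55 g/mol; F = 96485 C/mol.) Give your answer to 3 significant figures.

n(Cu) = 15.8 / 63.55 = 0.2486 mol
Cu²⁺ + 2e⁻ → Cu, so n(e⁻) = 2 × 0.2486 = 0.4972 mol
Q = 0.4972 × 96485 / 0.912 = 52600 C
I = Q / t = 52600 / 3996 s = 13.2 A

13.2 A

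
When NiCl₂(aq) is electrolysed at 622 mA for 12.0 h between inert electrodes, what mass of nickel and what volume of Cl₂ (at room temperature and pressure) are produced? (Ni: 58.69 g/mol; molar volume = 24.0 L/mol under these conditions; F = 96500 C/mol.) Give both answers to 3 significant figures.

Q = 0.622 × 43200 = 26870 C; n(e⁻) = 26870 / 96500 = 0.2784 mol
Cathode: Ni²⁺ + 2e⁻ → Ni → n(Ni) = 0.2784/2 = 0.1392 mol → 8.17 g
Anode: 2Cl⁻ → Cl₂ + 2e⁻ → n(Cl₂) = 0.2784/2 = 0.1392 mol → 3.34 L

8.17 g Ni; 3.34 L Cl₂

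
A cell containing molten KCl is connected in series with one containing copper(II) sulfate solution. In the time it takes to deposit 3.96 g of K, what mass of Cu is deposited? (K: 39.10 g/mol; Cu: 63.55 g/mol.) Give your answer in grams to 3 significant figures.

3.22 g

n(K) = 3.96 / 39.10 = 0.1013 mol
K⁺ + e⁻ → K, so n(e⁻) = 0.1013 mol
In series, the same 0.1013 mol of electrons flows through the second cell.
Cu²⁺ + 2e⁻ → Cu, so n(Cu) = 0.1013 / 2 = 0.05065 mol
m(Cu) = 0.05065 × 63.55 = 3.22 g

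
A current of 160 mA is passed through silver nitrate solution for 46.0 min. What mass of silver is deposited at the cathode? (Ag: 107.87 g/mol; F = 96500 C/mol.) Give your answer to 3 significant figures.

0.494 g

Q = 0.160 A × 2760 s = 441.6 C
Moles of electrons = 441.6 / 96500 = 0.004576 mol
Ag⁺ + e⁻ → Ag, so n(Ag) = 0.004576 mol
m = 0.004576 × 107.87 = 0.494 g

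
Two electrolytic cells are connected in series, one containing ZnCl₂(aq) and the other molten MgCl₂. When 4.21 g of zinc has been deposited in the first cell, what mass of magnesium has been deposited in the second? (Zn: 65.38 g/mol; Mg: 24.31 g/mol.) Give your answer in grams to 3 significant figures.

1.57 g

n(Zn) = 4.21 / 65.38 = 0.06439 mol
Zn²⁺ + 2e⁻ → Zn, so n(e⁻) = 2 × 0.06439 = 0.1288 mol
In series, the same 0.1288 mol of electrons flows through the second cell.
Mg²⁺ + 2e⁻ → Mg, so n(Mg) = 0.1288 / 2 = 0.06440 mol
m(Mg) = 0.06440 × 24.31 = 1.57 g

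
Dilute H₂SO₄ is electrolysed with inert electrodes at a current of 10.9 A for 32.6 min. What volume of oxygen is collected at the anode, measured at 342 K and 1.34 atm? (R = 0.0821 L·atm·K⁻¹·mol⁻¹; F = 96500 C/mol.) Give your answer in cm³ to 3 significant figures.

1160 cm³

Charge passed = 10.9 × 1956 = 21320 C
Moles of electrons = 21320 / 96500 = 0.2209 mol
2H₂O → O₂ + 4H⁺ + 4e⁻, so n(O₂) = 0.2209 / 4 = 0.05523 mol
V = nRT/P = 0.05523 × 0.0821 × 342 / 1.34 = 1.157 L
= 1160 cm³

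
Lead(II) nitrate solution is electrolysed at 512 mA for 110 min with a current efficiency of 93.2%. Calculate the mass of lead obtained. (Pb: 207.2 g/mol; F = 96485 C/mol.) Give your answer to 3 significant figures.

3.38 g

Q = 0.512 × 6600 = 3379 C
n(e⁻) = 3379 / 96485 = 0.03502 mol
Pb²⁺ + 2e⁻ → Pb, so theoretical m(Pb) = 0.01751 × 207.2 = 3.628 g
Actual mass = 93.2% × 3.628 = 3.38 g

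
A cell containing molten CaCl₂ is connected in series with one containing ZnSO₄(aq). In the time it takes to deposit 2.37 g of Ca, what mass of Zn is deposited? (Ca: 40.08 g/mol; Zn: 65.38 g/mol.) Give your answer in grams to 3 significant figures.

n(Ca) = 2.37 / 40.08 = 0.05913 mol
Ca²⁺ + 2e⁻ → Ca, so n(e⁻) = 2 × 0.05913 = 0.1183 mol
Same current for the same time ⇒ same n(e⁻) = 0.1183 mol in both cells.
Zn²⁺ + 2e⁻ → Zn, so n(Zn) = 0.1183 / 2 = 0.05915 mol
m(Zn) = 0.05915 × 65.38 = 3.87 g

3.87 g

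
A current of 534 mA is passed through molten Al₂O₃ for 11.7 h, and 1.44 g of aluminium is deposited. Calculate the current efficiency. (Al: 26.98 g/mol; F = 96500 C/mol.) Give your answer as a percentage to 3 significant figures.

68.7%

Q = 0.534 × 42120 = 22490 C
n(e⁻) = 22490 / 96500 = 0.2331 mol
Al³⁺ + 3e⁻ → Al, so theoretical n(Al) = 0.07770 mol → 2.096 g
Efficiency = 1.44 / 2.096 = 0.6870 = 68.7%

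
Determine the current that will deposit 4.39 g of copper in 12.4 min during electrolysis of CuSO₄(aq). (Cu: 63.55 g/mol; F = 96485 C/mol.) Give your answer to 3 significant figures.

n(Cu) = 4.39 / 63.55 = 0.06908 mol
Cu²⁺ + 2e⁻ → Cu, so n(e⁻) = 2 × 0.06908 = 0.1382 mol
Q = 0.1382 × 96485 = 13330 C
I = Q / t = 13330 / 744 s = 17.9 A

17.9 A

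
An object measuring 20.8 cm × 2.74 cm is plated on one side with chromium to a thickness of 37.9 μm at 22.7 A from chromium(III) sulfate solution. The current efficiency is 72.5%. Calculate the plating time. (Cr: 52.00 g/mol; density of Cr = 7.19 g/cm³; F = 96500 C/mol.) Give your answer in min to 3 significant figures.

8.76 min

Plated area = 20.8 × 2.74 = 56.99 cm²
Volume = 56.99 × 37.9×10⁻⁴ cm = 0.2160 cm³
m(Cr) = 0.2160 × 7.19 = 1.553 g
n(Cr) = 1.553 / 52.00 = 0.02987 mol; n(e⁻) = 3 × 0.02987 = 0.08961 mol
Q = 0.08961 × 96500 / 0.725 = 11930 C
t = 11930 / 22.7 = 525.6 s = 8.76 min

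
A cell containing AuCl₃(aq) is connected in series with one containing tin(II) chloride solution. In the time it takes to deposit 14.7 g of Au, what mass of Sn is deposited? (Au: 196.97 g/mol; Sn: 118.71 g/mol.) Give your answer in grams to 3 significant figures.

n(Au) = 14.7 / 196.97 = 0.07463 mol
Au³⁺ + 3e⁻ → Au, so n(e⁻) = 3 × 0.07463 = 0.2239 mol
In series, the same 0.2239 mol of electrons flows through the second cell.
Sn²⁺ + 2e⁻ → Sn, so n(Sn) = 0.2239 / 2 = 0.1120 mol
m(Sn) = 0.1120 × 118.71 = 13.3 g

13.3 g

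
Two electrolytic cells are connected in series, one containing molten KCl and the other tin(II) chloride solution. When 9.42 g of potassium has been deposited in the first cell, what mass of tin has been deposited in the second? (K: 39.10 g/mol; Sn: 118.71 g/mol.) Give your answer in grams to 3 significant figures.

n(K) = 9.42 / 39.10 = 0.2409 mol
K⁺ + e⁻ → K, so n(e⁻) = 0.2409 mol
Same current for the same time ⇒ same n(e⁻) = 0.2409 mol in both cells.
Sn²⁺ + 2e⁻ → Sn, so n(Sn) = 0.2409 / 2 = 0.1205 mol
m(Sn) = 0.1205 × 118.71 = 14.3 g

14.3 g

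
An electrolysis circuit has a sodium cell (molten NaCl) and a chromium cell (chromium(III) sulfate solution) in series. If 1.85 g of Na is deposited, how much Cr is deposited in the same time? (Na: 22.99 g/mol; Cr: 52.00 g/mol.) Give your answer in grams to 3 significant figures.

1.39 g

n(Na) = 1.85 / 22.99 = 0.08047 mol
Na⁺ + e⁻ → Na, so n(e⁻) = 0.08047 mol
The cells are in series, so the same charge (and hence the same n(e⁻) = 0.08047 mol) passes through both.
Cr³⁺ + 3e⁻ → Cr, so n(Cr) = 0.08047 / 3 = 0.02682 mol
m(Cr) = 0.02682 × 52.00 = 1.39 g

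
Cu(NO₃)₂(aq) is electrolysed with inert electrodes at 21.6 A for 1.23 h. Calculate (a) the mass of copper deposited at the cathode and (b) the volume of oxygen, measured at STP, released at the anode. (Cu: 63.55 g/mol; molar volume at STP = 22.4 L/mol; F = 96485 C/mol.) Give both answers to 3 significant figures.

31.5 g Cu; 5.55 L O₂

Q = 21.6 × 4428 = 95640 C; n(e⁻) = 95640 / 96485 = 0.9912 mol
Cathode: Cu²⁺ + 2e⁻ → Cu → n(Cu) = 0.9912/2 = 0.4956 mol → 31.5 g
Anode: 2H₂O → O₂ + 4H⁺ + 4e⁻ → n(O₂) = 0.9912/4 = 0.2478 mol → 5.55 L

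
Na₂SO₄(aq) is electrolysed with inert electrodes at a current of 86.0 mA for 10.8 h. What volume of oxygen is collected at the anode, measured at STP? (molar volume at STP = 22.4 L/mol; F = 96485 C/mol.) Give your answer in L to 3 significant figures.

0.194 L

Charge passed = 0.0860 × 38880 = 3344 C
n(e⁻) = 3344 / 96485 = 0.03466 mol
2H₂O → O₂ + 4H⁺ + 4e⁻, so n(O₂) = 0.03466 / 4 = 0.008665 mol
V = 0.008665 × 22.4 = 0.1941 L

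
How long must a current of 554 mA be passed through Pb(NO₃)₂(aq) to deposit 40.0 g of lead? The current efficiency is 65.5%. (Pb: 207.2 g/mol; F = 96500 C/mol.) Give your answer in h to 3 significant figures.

n(Pb) = 40.0 / 207.2 = 0.1931 mol
Pb²⁺ + 2e⁻ → Pb, so n(e⁻) = 2 × 0.1931 = 0.3862 mol
Q = 0.3862 × 96500 / 0.655 = 56900 C
t = Q / I = 56900 / 0.554 = 1.027×10^5 s = 28.5 h

28.5 h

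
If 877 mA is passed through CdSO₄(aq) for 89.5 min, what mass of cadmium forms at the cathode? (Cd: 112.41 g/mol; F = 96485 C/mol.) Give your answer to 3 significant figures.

2.74 g

Charge passed = 0.877 × 5370 = 4709 C
n(e⁻) = Q/F = 4709/96485 = 0.04881 mol
Cd²⁺ + 2e⁻ → Cd, so n(Cd) = 0.04881 / 2 = 0.02441 mol
m = 0.02441 × 112.41 = 2.74 g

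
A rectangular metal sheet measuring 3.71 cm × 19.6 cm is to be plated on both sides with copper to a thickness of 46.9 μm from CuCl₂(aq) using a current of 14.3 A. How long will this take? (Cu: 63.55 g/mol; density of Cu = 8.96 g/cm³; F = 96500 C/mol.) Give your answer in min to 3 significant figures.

Plated area = 2 × 3.71 × 19.6 = 145.4 cm²
Volume = 145.4 × 46.9×10⁻⁴ cm = 0.6819 cm³
m(Cu) = 0.6819 × 8.96 = 6.110 g
n(Cu) = 6.110 / 63.55 = 0.09614 mol; n(e⁻) = 2 × 0.09614 = 0.1923 mol
Q = 0.1923 × 96500 = 18560 C
t = 18560 / 14.3 = 1298 s = 21.6 min

21.6 min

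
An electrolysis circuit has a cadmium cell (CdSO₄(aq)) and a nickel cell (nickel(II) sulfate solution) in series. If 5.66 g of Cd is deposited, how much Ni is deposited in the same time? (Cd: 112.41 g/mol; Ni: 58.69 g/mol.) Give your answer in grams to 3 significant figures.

2.96 g

n(Cd) = 5.66 / 112.41 = 0.05035 mol
Cd²⁺ + 2e⁻ → Cd, so n(e⁻) = 2 × 0.05035 = 0.1007 mol
Since the cells are in series, n(e⁻) in the Ni cell is also 0.1007 mol.
Ni²⁺ + 2e⁻ → Ni, so n(Ni) = 0.1007 / 2 = 0.05035 mol
m(Ni) = 0.05035 × 58.69 = 2.96 g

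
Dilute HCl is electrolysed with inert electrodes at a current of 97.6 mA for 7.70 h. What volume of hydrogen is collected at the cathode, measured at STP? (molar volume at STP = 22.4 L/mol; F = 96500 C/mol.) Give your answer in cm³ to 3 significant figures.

314 cm³

Q = It = 0.0976 × 27720 = 2705 C
n(e⁻) = 2705 / 96500 = 0.02803 mol
2H⁺ + 2e⁻ → H₂, so n(H₂) = 0.02803 / 2 = 0.01402 mol
V = 0.01402 × 22.4 = 0.3140 L
= 314 cm³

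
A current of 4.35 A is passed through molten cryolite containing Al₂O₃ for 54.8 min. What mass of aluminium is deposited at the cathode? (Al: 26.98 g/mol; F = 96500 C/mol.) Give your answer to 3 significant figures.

Charge passed = 4.35 × 3288 = 14300 C
n(e⁻) = Q/F = 14300/96500 = 0.1482 mol
Al³⁺ + 3e⁻ → Al, so n(Al) = 0.1482 / 3 = 0.04940 mol
m = 0.04940 × 26.98 = 1.33 g

1.33 g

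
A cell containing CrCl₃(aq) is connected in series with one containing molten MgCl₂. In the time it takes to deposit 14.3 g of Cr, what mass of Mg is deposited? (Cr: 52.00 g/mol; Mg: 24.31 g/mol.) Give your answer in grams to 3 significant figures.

n(Cr) = 14.3 / 52.00 = 0.2750 mol
Cr³⁺ + 3e⁻ → Cr, so n(e⁻) = 3 × 0.2750 = 0.8250 mol
In series, the same 0.8250 mol of electrons flows through the second cell.
Mg²⁺ + 2e⁻ → Mg, so n(Mg) = 0.8250 / 2 = 0.4125 mol
m(Mg) = 0.4125 × 24.31 = 10.0 g

10.0 g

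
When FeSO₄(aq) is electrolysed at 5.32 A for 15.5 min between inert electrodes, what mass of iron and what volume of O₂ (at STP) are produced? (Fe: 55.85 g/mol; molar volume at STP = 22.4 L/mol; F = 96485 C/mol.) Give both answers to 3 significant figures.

1.43 g Fe; 0.287 L O₂

Q = 5.32 × 930 = 4948 C; n(e⁻) = 4948 / 96485 = 0.05128 mol
Cathode: Fe²⁺ + 2e⁻ → Fe → n(Fe) = 0.05128/2 = 0.02564 mol → 1.43 g
Anode: 2H₂O → O₂ + 4H⁺ + 4e⁻ → n(O₂) = 0.05128/4 = 0.01282 mol → 0.287 L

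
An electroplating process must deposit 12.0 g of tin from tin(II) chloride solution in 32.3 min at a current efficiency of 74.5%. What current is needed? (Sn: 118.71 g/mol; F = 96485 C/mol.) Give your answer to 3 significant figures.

n(Sn) = 12.0 / 118.71 = 0.1011 mol
Sn²⁺ + 2e⁻ → Sn, so n(e⁻) = 2 × 0.1011 = 0.2022 mol
Q = 0.2022 × 96485 / 0.745 = 26190 C
I = Q / t = 26190 / 1938 s = 13.5 A

13.5 A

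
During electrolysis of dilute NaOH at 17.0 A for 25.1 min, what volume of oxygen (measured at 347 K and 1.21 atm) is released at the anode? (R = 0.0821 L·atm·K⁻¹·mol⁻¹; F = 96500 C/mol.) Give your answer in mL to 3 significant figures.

1560 mL

Q = 17.0 A × 1506 s = 25600 C
n(e⁻) = 25600 / 96500 = 0.2653 mol
2H₂O → O₂ + 4H⁺ + 4e⁻, so n(O₂) = 0.2653 / 4 = 0.06633 mol
V = nRT/P = 0.06633 × 0.0821 × 347 / 1.21 = 1.562 L
= 1560 mL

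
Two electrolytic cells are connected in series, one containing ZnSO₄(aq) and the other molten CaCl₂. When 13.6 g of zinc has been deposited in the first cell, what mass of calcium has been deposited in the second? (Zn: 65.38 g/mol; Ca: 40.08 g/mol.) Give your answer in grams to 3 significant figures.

n(Zn) = 13.6 / 65.38 = 0.2080 mol
Zn²⁺ + 2e⁻ → Zn, so n(e⁻) = 2 × 0.2080 = 0.4160 mol
The cells are in series, so the same charge (and hence the same n(e⁻) = 0.4160 mol) passes through both.
Ca²⁺ + 2e⁻ → Ca, so n(Ca) = 0.4160 / 2 = 0.2080 mol
m(Ca) = 0.2080 × 40.08 = 8.34 g

8.34 g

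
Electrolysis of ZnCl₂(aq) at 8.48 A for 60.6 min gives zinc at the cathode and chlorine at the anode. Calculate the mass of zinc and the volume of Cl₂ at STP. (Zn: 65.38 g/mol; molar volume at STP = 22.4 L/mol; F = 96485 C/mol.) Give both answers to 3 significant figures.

10.4 g Zn; 3.58 L Cl₂

Q = 8.48 × 3636 = 30830 C; n(e⁻) = 30830 / 96485 = 0.3195 mol
Cathode: Zn²⁺ + 2e⁻ → Zn → n(Zn) = 0.3195/2 = 0.1598 mol → 10.4 g
Anode: 2Cl⁻ → Cl₂ + 2e⁻ → n(Cl₂) = 0.3195/2 = 0.1598 mol → 3.58 L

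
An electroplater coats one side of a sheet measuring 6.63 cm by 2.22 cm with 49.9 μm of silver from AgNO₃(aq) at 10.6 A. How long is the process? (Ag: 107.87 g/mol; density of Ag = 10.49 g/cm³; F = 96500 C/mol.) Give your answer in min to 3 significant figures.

Plated area = 6.63 × 2.22 = 14.72 cm²
Volume = 14.72 × 49.9×10⁻⁴ cm = 0.07345 cm³
m(Ag) = 0.07345 × 10.49 = 0.7705 g
n(Ag) = 0.7705 / 107.87 = 0.007143 mol; n(e⁻) = 0.007143 mol
Q = 0.007143 × 96500 = 689.3 C
t = 689.3 / 10.6 = 65.03 s = 1.08 min

1.08 min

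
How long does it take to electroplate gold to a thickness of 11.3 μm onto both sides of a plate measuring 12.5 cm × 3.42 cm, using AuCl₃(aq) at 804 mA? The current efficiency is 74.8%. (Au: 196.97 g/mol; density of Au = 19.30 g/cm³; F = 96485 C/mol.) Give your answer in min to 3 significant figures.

75.9 min

Plated area = 2 × 12.5 × 3.42 = 85.50 cm²
Volume = 85.50 × 11.3×10⁻⁴ cm = 0.09662 cm³
m(Au) = 0.09662 × 19.30 = 1.865 g
n(Au) = 1.865 / 196.97 = 0.009468 mol; n(e⁻) = 3 × 0.009468 = 0.02840 mol
Q = 0.02840 × 96485 / 0.748 = 3663 C
t = 3663 / 0.804 = 4556 s = 75.9 min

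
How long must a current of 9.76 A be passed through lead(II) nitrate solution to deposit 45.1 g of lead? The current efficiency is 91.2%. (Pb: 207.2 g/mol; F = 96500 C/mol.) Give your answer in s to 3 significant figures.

4720 s

n(Pb) = 45.1 / 207.2 = 0.2177 mol
Pb²⁺ + 2e⁻ → Pb, so n(e⁻) = 2 × 0.2177 = 0.4354 mol
Q = 0.4354 × 96500 / 0.912 = 46070 C
t = Q / I = 46070 / 9.76 = 4720 s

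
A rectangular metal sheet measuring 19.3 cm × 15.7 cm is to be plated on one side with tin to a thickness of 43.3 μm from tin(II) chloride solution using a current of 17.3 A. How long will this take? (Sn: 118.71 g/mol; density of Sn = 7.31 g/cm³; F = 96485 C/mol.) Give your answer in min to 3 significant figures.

Plated area = 19.3 × 15.7 = 303.0 cm²
Volume = 303.0 × 43.3×10⁻⁴ cm = 1.312 cm³
m(Sn) = 1.312 × 7.31 = 9.591 g
n(Sn) = 9.591 / 118.71 = 0.08079 mol; n(e⁻) = 2 × 0.08079 = 0.1616 mol
Q = 0.1616 × 96485 = 15590 C
t = 15590 / 17.3 = 901.2 s = 15.0 min

15.0 min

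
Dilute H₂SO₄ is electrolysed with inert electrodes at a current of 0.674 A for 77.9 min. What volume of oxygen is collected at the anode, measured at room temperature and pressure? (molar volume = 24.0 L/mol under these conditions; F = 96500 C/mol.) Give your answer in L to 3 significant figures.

Charge passed = 0.674 × 4674 = 3150 C
n(e⁻) = Q/F = 3150/96500 = 0.03264 mol
2H₂O → O₂ + 4H⁺ + 4e⁻, so n(O₂) = 0.03264 / 4 = 0.008160 mol
V = 0.008160 × 24.0 = 0.1958 L

0.196 L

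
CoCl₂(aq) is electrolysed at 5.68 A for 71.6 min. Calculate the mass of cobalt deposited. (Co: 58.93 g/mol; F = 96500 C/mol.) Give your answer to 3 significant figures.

7.45 g

Q = It = 5.68 × 4296 = 24400 C
n(e⁻) = 24400 / 96500 = 0.2528 mol
Co²⁺ + 2e⁻ → Co, so n(Co) = 0.2528 / 2 = 0.1264 mol
m = 0.1264 × 58.93 = 7.45 g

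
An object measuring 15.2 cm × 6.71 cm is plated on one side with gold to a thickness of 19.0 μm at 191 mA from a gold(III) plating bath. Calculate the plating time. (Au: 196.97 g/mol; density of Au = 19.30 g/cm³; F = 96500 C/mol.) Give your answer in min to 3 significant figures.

Plated area = 15.2 × 6.71 = 102.0 cm²
Volume = 102.0 × 19.0×10⁻⁴ cm = 0.1938 cm³
m(Au) = 0.1938 × 19.30 = 3.740 g
n(Au) = 3.740 / 196.97 = 0.01899 mol; n(e⁻) = 3 × 0.01899 = 0.05697 mol
Q = 0.05697 × 96500 = 5498 C
t = 5498 / 0.191 = 28790 s = 480 min

480 min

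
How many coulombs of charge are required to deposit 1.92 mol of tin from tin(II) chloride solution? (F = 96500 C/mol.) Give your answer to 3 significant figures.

3.71×10^5 C

Sn²⁺ + 2e⁻ → Sn, so n(e⁻) = 2 × 1.92 = 3.840 mol
Q = 3.840 × 96500 = 3.706×10^5 C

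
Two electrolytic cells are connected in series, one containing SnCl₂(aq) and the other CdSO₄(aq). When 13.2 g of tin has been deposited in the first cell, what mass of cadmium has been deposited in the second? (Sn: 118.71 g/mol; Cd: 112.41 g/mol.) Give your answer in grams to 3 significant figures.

12.5 g

n(Sn) = 13.2 / 118.71 = 0.1112 mol
Sn²⁺ + 2e⁻ → Sn, so n(e⁻) = 2 × 0.1112 = 0.2224 mol
Same current for the same time ⇒ same n(e⁻) = 0.2224 mol in both cells.
Cd²⁺ + 2e⁻ → Cd, so n(Cd) = 0.2224 / 2 = 0.1112 mol
m(Cd) = 0.1112 × 112.41 = 12.5 g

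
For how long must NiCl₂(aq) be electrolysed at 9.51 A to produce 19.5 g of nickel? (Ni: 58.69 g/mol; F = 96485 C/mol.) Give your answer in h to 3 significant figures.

1.87 h

n(Ni) = 19.5 / 58.69 = 0.3323 mol
Ni²⁺ + 2e⁻ → Ni, so n(e⁻) = 2 × 0.3323 = 0.6646 mol
Q = 0.6646 × 96485 = 64120 C
t = Q / I = 64120 / 9.51 = 6742 s = 1.87 h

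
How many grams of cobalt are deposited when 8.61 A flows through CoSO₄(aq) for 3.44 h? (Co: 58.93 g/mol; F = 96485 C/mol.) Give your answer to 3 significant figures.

Charge passed = 8.61 × 12384 = 1.066×10^5 C
n(e⁻) = 1.066×10^5 / 96485 = 1.105 mol
Co²⁺ + 2e⁻ → Co, so n(Co) = 1.105 / 2 = 0.5525 mol
m = 0.5525 × 58.93 = 32.6 g

32.6 g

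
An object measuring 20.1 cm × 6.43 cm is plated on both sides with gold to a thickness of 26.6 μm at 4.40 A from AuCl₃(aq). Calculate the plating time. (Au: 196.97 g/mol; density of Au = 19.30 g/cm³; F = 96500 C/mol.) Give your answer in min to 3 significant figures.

73.9 min

Plated area = 2 × 20.1 × 6.43 = 258.5 cm²
Volume = 258.5 × 26.6×10⁻⁴ cm = 0.6876 cm³
m(Au) = 0.6876 × 19.30 = 13.27 g
n(Au) = 13.27 / 196.97 = 0.06737 mol; n(e⁻) = 3 × 0.06737 = 0.2021 mol
Q = 0.2021 × 96500 = 19500 C
t = 19500 / 4.40 = 4432 s = 73.9 min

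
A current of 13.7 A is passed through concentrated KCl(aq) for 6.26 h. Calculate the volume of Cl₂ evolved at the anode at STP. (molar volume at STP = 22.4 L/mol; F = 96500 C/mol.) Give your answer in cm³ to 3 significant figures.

35800 cm³

Q = 13.7 A × 22536 s = 3.087×10^5 C
Moles of electrons = 3.087×10^5 / 96500 = 3.199 mol
2Cl⁻ → Cl₂ + 2e⁻, so n(Cl₂) = 3.199 / 2 = 1.600 mol
V = 1.600 × 22.4 = 35.84 L
= 35800 cm³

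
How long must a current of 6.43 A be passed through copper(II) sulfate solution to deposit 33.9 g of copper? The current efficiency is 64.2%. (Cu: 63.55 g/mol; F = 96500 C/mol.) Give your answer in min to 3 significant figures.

416 min

n(Cu) = 33.9 / 63.55 = 0.5334 mol
Cu²⁺ + 2e⁻ → Cu, so n(e⁻) = 2 × 0.5334 = 1.067 mol
Q = 1.067 × 96500 / 0.642 = 1.604×10^5 C
t = Q / I = 1.604×10^5 / 6.43 = 24950 s = 416 min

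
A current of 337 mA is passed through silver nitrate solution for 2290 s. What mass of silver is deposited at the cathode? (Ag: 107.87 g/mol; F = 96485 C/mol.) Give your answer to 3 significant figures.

0.863 g

Q = 0.337 A × 2290 s = 771.7 C
n(e⁻) = Q/F = 771.7/96485 = 0.007998 mol
Ag⁺ + e⁻ → Ag, so n(Ag) = 0.007998 mol
m = 0.007998 × 107.87 = 0.863 g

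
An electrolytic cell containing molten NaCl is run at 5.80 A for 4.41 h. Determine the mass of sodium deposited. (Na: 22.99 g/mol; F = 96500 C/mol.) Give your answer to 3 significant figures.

Charge passed = 5.80 × 15876 = 92080 C
n(e⁻) = Q/F = 92080/96500 = 0.9542 mol
Na⁺ + e⁻ → Na, so n(Na) = 0.9542 mol
m = 0.9542 × 22.99 = 21.9 g

21.9 g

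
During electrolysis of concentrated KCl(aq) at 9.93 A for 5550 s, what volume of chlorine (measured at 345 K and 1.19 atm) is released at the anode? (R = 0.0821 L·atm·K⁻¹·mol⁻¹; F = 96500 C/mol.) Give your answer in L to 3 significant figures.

6.80 L

Q = 9.93 A × 5550 s = 55110 C
Moles of electrons = 55110 / 96500 = 0.5711 mol
2Cl⁻ → Cl₂ + 2e⁻, so n(Cl₂) = 0.5711 / 2 = 0.2856 mol
V = nRT/P = 0.2856 × 0.0821 × 345 / 1.19 = 6.798 L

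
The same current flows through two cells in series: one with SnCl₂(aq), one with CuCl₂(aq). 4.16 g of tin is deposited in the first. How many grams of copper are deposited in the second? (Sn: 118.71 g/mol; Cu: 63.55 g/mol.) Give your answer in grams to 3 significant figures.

2.23 g

n(Sn) = 4.16 / 118.71 = 0.03504 mol
Sn²⁺ + 2e⁻ → Sn, so n(e⁻) = 2 × 0.03504 = 0.07008 mol
In series, the same 0.07008 mol of electrons flows through the second cell.
Cu²⁺ + 2e⁻ → Cu, so n(Cu) = 0.07008 / 2 = 0.03504 mol
m(Cu) = 0.03504 × 63.55 = 2.23 g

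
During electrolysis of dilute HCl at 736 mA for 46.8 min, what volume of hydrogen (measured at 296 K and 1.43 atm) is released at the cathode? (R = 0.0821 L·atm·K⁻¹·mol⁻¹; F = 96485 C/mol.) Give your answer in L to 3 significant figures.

Q = 0.736 A × 2808 s = 2067 C
n(e⁻) = Q/F = 2067/96485 = 0.02142 mol
2H⁺ + 2e⁻ → H₂, so n(H₂) = 0.02142 / 2 = 0.01071 mol
V = nRT/P = 0.01071 × 0.0821 × 296 / 1.43 = 0.1820 L

0.182 L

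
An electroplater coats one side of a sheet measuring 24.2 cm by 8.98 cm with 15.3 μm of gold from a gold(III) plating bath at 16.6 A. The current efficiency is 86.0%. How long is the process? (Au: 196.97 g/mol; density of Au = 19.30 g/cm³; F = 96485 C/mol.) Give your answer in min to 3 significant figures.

11.0 min

Plated area = 24.2 × 8.98 = 217.3 cm²
Volume = 217.3 × 15.3×10⁻⁴ cm = 0.3325 cm³
m(Au) = 0.3325 × 19.30 = 6.417 g
n(Au) = 6.417 / 196.97 = 0.03258 mol; n(e⁻) = 3 × 0.03258 = 0.09774 mol
Q = 0.09774 × 96485 / 0.860 = 10970 C
t = 10970 / 16.6 = 660.8 s = 11.0 min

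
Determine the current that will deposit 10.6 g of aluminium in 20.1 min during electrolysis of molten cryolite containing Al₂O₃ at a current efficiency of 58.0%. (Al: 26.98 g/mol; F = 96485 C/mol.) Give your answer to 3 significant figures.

163 A

n(Al) = 10.6 / 26.98 = 0.3929 mol
Al³⁺ + 3e⁻ → Al, so n(e⁻) = 3 × 0.3929 = 1.179 mol
Q = 1.179 × 96485 / 0.580 = 1.961×10^5 C
I = Q / t = 1.961×10^5 / 1206 s = 163 A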